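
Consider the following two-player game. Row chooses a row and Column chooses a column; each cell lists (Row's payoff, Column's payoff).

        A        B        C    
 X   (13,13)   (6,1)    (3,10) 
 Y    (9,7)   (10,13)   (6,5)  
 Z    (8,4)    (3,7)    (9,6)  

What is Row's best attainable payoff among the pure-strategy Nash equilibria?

13

(X, A) is a pure NE (Row: 13 ≥ 9; Column: 13 ≥ 10). Row gets 13.
(Y, B) is a pure NE (Row: 10 ≥ 6; Column: 13 ≥ 7). Row gets 10.
Every other cell has a profitable deviation for at least one player. Highest of {13, 10} is 13.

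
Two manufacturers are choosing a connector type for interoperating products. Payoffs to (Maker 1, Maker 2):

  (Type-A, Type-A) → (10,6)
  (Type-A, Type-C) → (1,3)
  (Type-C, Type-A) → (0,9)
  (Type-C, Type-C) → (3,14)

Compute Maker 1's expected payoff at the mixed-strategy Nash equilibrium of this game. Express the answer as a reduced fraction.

5/2

Maker 2 mixes with probability q on Type-A, chosen so Maker 1 is indifferent: 10q + 1(1−q) = 0q + 3(1−q) gives q = 1/6.
Maker 1's expected payoff (from either row, since indifferent) is 10·1/6 + 1·5/6 = 5/2.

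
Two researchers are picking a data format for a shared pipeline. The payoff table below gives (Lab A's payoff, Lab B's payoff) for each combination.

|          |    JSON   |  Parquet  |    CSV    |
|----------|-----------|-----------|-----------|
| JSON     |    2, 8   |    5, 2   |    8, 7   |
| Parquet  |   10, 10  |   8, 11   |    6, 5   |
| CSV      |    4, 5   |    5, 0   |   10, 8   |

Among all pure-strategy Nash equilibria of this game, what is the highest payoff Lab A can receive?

Both Parquet is a pure NE (Lab A: 8 ≥ 5; Lab B: 11 ≥ 10). Lab A gets 8.
Both CSV is a pure NE (Lab A: 10 ≥ 8; Lab B: 8 ≥ 5). Lab A gets 10.
Every other cell has a profitable deviation for at least one player. Highest of {8, 10} is 10.

10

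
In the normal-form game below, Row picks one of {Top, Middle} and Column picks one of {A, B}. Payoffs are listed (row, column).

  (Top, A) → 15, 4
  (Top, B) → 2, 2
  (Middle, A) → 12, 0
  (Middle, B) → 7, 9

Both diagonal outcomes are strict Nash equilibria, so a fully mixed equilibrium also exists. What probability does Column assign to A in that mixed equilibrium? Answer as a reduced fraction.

5/8

Column's mix q on A must make Row indifferent between Top and Middle.
Row's payoff from Top: 15q + 2(1−q). From Middle: 12q + 7(1−q).
Set equal: 3q = 5(1−q) → q = 5/8.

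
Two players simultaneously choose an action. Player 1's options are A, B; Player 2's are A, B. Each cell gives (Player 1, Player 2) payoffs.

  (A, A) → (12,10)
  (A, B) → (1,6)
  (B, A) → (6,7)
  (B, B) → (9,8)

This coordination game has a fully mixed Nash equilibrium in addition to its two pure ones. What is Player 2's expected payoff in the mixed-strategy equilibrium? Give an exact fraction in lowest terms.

38/5

Player 1 mixes with probability p on A, chosen so Player 2 is indifferent: 10p + 7(1−p) = 6p + 8(1−p) gives p = 1/5.
Player 2's expected payoff is 10·1/5 + 7·4/5 = 38/5.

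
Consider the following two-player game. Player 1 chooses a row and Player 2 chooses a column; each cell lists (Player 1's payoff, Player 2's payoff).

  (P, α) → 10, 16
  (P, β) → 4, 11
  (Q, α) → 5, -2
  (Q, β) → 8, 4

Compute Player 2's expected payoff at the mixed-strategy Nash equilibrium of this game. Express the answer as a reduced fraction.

86/11

Player 1 mixes with probability p on P, chosen so Player 2 is indifferent: 16p + (-2)(1−p) = 11p + 4(1−p) gives p = 6/11.
Player 2's expected payoff is 16·6/11 + (-2)·5/11 = 86/11.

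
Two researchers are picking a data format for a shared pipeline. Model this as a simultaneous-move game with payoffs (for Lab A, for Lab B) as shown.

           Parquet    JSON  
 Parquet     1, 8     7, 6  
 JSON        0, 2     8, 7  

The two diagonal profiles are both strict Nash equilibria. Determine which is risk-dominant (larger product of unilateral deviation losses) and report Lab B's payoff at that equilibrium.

At both Parquet: Lab A loses 1 − 0 = 1 by deviating; Lab B loses 8 − 6 = 2. Product = 1·2 = 2.
At both JSON: Lab A loses 8 − 7 = 1 by deviating; Lab B loses 7 − 2 = 5. Product = 1·5 = 5.
5 > 2, so both JSON is risk-dominant. Lab B's payoff there is 7.

7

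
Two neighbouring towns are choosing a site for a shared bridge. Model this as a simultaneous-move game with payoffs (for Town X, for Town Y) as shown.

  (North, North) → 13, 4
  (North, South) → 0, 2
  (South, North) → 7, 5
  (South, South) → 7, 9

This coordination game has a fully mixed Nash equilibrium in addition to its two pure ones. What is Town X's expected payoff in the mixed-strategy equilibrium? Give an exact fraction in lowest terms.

7

Town Y mixes with probability q on North, chosen so Town X is indifferent: 13q + 0(1−q) = 7q + 7(1−q) gives q = 7/13.
Town X's expected payoff (from either row, since indifferent) is 13·7/13 + 0·6/13 = 7.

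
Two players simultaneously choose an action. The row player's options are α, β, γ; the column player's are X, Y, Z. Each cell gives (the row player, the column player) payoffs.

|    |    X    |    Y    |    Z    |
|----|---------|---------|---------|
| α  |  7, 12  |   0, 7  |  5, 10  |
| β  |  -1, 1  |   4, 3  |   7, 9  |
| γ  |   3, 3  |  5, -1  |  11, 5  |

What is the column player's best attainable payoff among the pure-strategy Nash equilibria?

(α, X) is a pure NE (the row player: 7 ≥ 3; the column player: 12 ≥ 10). The column player gets 12.
(γ, Z) is a pure NE (the row player: 11 ≥ 7; the column player: 5 ≥ 3). The column player gets 5.
Every other cell has a profitable deviation for at least one player. Highest of {12, 5} is 12.

12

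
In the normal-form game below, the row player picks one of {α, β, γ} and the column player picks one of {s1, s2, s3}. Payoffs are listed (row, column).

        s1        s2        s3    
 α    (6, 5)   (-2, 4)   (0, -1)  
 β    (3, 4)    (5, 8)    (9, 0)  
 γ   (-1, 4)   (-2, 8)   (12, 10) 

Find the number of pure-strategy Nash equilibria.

3

(α, s1): the row player gets 6 (best alternative 3); the column player gets 5 (best alternative 4). Neither deviates — NE.
(β, s2): the row player gets 5 (best alternative -2); the column player gets 8 (best alternative 4). Neither deviates — NE.
(γ, s3): the row player gets 12 (best alternative 9); the column player gets 10 (best alternative 8). Neither deviates — NE.
(α, s2) is not a NE: the row player would switch to β (5 > -2).
No other cell survives both best-response checks, so there are 3 pure NE.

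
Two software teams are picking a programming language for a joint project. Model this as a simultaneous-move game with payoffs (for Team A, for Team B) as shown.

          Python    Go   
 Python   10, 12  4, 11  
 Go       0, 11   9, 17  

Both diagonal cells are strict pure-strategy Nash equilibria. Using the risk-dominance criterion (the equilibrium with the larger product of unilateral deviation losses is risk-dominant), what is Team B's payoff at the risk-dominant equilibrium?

17

At both Python: Team A loses 10 − 0 = 10 by deviating; Team B loses 12 − 11 = 1. Product = 10·1 = 10.
At both Go: Team A loses 9 − 4 = 5 by deviating; Team B loses 17 − 11 = 6. Product = 5·6 = 30.
30 > 10, so both Go is risk-dominant. Team B's payoff there is 17.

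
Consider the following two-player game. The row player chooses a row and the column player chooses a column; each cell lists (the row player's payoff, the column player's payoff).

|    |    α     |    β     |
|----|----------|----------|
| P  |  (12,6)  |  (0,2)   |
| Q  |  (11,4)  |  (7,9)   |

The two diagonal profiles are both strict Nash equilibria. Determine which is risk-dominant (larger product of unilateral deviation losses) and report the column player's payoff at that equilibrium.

At (P, α): the row player loses 12 − 11 = 1 by deviating; the column player loses 6 − 2 = 4. Product = 1·4 = 4.
At (Q, β): the row player loses 7 − 0 = 7 by deviating; the column player loses 9 − 4 = 5. Product = 7·5 = 35.
35 > 4, so (Q, β) is risk-dominant. The column player's payoff there is 9.

9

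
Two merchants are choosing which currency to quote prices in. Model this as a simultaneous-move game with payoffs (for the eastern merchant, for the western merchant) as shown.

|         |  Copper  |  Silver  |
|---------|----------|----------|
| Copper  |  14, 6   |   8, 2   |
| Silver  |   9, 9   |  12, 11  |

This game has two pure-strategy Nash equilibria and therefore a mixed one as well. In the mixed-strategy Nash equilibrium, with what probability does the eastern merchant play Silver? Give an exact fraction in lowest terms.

2/3

The eastern merchant's mix p on Copper must make the western merchant indifferent between Copper and Silver.
The western merchant's payoff from Copper: 6p + 9(1−p). From Silver: 2p + 11(1−p).
Set equal: 4p = 2(1−p) → p = 2/6 = 1/3.
Probability on Silver is 1 − 1/3 = 2/3.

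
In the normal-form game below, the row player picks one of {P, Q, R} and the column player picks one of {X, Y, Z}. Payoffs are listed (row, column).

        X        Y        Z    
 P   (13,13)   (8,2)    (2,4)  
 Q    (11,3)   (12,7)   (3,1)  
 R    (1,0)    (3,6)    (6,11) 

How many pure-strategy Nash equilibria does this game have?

3

(P, X): the row player gets 13 (best alternative 11); the column player gets 13 (best alternative 4). Neither deviates — NE.
(Q, Y): the row player gets 12 (best alternative 8); the column player gets 7 (best alternative 3). Neither deviates — NE.
(R, Z): the row player gets 6 (best alternative 3); the column player gets 11 (best alternative 6). Neither deviates — NE.
(R, X) is not a NE: the row player would switch to P (13 > 1).
No other cell survives both best-response checks, so there are 3 pure NE.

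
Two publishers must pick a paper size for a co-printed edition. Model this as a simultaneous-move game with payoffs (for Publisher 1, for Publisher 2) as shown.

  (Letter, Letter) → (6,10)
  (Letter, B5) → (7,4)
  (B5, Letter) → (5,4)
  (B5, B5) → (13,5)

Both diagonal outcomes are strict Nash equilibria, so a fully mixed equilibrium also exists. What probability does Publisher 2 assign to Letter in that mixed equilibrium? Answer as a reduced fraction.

6/7

Publisher 2's mix q on Letter must make Publisher 1 indifferent between Letter and B5.
Publisher 1's payoff from Letter: 6q + 7(1−q). From B5: 5q + 13(1−q).
Set equal: 1q = 6(1−q) → q = 6/7.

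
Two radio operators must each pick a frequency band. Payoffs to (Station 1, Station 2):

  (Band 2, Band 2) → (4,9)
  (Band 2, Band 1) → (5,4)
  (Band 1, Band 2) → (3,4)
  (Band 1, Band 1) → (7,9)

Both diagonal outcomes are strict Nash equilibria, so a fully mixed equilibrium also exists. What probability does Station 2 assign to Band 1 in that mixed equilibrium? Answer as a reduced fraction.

Station 2's mix q on Band 2 must make Station 1 indifferent between Band 2 and Band 1.
Station 1's payoff from Band 2: 4q + 5(1−q). From Band 1: 3q + 7(1−q).
Set equal: 1q = 2(1−q) → q = 2/3.
Probability on Band 1 is 1 − 2/3 = 1/3.

1/3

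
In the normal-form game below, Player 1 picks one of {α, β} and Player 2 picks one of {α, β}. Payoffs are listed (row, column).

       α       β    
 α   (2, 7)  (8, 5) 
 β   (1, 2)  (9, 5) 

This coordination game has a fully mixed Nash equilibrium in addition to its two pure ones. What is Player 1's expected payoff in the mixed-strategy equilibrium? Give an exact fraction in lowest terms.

5

Player 2 mixes with probability q on α, chosen so Player 1 is indifferent: 2q + 8(1−q) = 1q + 9(1−q) gives q = 1/2.
Player 1's expected payoff (from either row, since indifferent) is 2·1/2 + 8·1/2 = 5.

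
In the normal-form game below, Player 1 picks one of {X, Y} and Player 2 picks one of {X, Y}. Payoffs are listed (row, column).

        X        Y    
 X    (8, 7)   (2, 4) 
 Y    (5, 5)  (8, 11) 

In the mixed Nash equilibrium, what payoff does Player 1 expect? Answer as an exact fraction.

6

Player 2 mixes with probability q on X, chosen so Player 1 is indifferent: 8q + 2(1−q) = 5q + 8(1−q) gives q = 2/3.
Player 1's expected payoff (from either row, since indifferent) is 8·2/3 + 2·1/3 = 6.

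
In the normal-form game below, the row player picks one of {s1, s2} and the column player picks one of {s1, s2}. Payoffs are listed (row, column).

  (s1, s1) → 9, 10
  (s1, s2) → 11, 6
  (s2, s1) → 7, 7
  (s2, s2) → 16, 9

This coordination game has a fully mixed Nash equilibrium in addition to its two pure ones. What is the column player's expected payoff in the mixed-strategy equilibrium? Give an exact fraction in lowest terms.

8

The row player mixes with probability p on s1, chosen so the column player is indifferent: 10p + 7(1−p) = 6p + 9(1−p) gives p = 1/3.
The column player's expected payoff is 10·1/3 + 7·2/3 = 8.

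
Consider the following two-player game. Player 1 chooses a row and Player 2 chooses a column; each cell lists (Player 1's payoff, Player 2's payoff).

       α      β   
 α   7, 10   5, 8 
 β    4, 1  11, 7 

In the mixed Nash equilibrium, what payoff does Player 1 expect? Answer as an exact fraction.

Player 2 mixes with probability q on α, chosen so Player 1 is indifferent: 7q + 5(1−q) = 4q + 11(1−q) gives q = 2/3.
Player 1's expected payoff (from either row, since indifferent) is 7·2/3 + 5·1/3 = 19/3.

19/3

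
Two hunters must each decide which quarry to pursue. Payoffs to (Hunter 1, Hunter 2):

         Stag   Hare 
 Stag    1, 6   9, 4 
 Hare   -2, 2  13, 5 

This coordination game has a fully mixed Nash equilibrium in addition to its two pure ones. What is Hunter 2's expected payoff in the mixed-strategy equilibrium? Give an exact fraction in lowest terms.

22/5

Hunter 1 mixes with probability p on Stag, chosen so Hunter 2 is indifferent: 6p + 2(1−p) = 4p + 5(1−p) gives p = 3/5.
Hunter 2's expected payoff is 6·3/5 + 2·2/5 = 22/5.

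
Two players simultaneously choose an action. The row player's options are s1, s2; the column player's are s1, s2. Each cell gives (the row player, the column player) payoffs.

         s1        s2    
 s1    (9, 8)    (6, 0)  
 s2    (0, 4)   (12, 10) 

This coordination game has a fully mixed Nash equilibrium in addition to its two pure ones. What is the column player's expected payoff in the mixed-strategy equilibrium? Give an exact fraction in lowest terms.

The row player mixes with probability p on s1, chosen so the column player is indifferent: 8p + 4(1−p) = 0p + 10(1−p) gives p = 3/7.
The column player's expected payoff is 8·3/7 + 4·4/7 = 40/7.

40/7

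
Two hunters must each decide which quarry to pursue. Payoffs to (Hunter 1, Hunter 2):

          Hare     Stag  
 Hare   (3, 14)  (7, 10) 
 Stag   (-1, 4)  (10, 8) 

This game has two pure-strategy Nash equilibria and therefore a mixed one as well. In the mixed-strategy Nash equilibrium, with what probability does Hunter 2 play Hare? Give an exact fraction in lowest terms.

3/7

Hunter 2's mix q on Hare must make Hunter 1 indifferent between Hare and Stag.
Hunter 1's payoff from Hare: 3q + 7(1−q). From Stag: (-1)q + 10(1−q).
Set equal: 4q = 3(1−q) → q = 3/7.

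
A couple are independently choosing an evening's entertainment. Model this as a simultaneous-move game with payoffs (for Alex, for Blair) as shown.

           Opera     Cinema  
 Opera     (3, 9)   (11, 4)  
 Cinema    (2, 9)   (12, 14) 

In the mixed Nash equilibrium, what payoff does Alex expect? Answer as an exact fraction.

Blair mixes with probability q on Opera, chosen so Alex is indifferent: 3q + 11(1−q) = 2q + 12(1−q) gives q = 1/2.
Alex's expected payoff (from either row, since indifferent) is 3·1/2 + 11·1/2 = 7.

7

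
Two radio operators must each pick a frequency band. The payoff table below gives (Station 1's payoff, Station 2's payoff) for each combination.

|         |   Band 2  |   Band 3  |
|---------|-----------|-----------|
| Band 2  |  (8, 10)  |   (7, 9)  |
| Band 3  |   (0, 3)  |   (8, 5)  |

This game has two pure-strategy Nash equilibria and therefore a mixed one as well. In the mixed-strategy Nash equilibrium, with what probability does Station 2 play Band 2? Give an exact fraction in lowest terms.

Station 2's mix q on Band 2 must make Station 1 indifferent between Band 2 and Band 3.
Station 1's payoff from Band 2: 8q + 7(1−q). From Band 3: 0q + 8(1−q).
Set equal: 8q = 1(1−q) → q = 1/9.

1/9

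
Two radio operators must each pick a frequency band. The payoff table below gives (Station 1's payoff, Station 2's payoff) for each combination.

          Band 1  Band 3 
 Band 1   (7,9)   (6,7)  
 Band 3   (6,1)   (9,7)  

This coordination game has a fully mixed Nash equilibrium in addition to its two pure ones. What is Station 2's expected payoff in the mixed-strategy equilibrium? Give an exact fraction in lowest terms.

7

Station 1 mixes with probability p on Band 1, chosen so Station 2 is indifferent: 9p + 1(1−p) = 7p + 7(1−p) gives p = 3/4.
Station 2's expected payoff is 9·3/4 + 1·1/4 = 7.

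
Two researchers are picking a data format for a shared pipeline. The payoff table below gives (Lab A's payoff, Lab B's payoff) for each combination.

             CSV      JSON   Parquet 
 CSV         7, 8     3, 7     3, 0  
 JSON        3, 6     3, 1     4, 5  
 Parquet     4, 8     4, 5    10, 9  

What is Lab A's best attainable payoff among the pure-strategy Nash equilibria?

10

Both CSV is a pure NE (Lab A: 7 ≥ 4; Lab B: 8 ≥ 7). Lab A gets 7.
Both Parquet is a pure NE (Lab A: 10 ≥ 4; Lab B: 9 ≥ 8). Lab A gets 10.
Every other cell has a profitable deviation for at least one player. Highest of {7, 10} is 10.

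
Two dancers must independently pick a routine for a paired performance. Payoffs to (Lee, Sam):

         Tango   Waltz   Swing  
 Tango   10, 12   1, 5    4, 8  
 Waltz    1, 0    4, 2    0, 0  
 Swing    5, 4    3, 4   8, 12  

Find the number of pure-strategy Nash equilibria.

Both Tango: Lee gets 10 (best alternative 5); Sam gets 12 (best alternative 8). Neither deviates — NE.
Both Waltz: Lee gets 4 (best alternative 3); Sam gets 2 (best alternative 0). Neither deviates — NE.
Both Swing: Lee gets 8 (best alternative 4); Sam gets 12 (best alternative 4). Neither deviates — NE.
(Waltz, Tango) is not a NE: Lee would switch to Tango (10 > 1).
No other cell survives both best-response checks, so there are 3 pure NE.

3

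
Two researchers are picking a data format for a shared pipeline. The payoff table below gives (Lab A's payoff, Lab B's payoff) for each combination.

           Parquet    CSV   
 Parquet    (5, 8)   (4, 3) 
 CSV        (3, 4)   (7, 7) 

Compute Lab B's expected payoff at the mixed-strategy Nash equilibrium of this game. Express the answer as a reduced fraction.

Lab A mixes with probability p on Parquet, chosen so Lab B is indifferent: 8p + 4(1−p) = 3p + 7(1−p) gives p = 3/8.
Lab B's expected payoff is 8·3/8 + 4·5/8 = 11/2.

11/2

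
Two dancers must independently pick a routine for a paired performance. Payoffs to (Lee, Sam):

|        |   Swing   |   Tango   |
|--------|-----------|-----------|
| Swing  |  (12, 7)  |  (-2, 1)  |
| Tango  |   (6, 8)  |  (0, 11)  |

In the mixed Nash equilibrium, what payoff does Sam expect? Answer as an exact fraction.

Lee mixes with probability p on Swing, chosen so Sam is indifferent: 7p + 8(1−p) = 1p + 11(1−p) gives p = 1/3.
Sam's expected payoff is 7·1/3 + 8·2/3 = 23/3.

23/3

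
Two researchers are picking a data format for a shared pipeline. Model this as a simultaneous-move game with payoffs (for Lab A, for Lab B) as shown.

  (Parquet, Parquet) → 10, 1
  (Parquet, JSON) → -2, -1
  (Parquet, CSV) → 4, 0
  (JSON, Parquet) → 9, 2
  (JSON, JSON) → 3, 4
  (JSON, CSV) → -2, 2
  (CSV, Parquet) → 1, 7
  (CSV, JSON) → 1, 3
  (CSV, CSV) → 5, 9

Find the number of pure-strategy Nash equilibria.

Both Parquet: Lab A gets 10 (best alternative 9); Lab B gets 1 (best alternative 0). Neither deviates — NE.
Both JSON: Lab A gets 3 (best alternative 1); Lab B gets 4 (best alternative 2). Neither deviates — NE.
Both CSV: Lab A gets 5 (best alternative 4); Lab B gets 9 (best alternative 7). Neither deviates — NE.
(JSON, CSV) is not a NE: Lab A would switch to CSV (5 > -2).
No other cell survives both best-response checks, so there are 3 pure NE.

3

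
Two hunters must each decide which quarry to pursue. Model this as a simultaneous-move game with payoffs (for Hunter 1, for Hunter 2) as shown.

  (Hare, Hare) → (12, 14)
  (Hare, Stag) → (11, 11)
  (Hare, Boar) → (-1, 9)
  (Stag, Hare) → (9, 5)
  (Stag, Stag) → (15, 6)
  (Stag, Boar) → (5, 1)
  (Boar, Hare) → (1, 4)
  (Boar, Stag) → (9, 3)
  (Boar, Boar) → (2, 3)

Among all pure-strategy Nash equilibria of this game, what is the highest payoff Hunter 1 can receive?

Both Hare is a pure NE (Hunter 1: 12 ≥ 9; Hunter 2: 14 ≥ 11). Hunter 1 gets 12.
Both Stag is a pure NE (Hunter 1: 15 ≥ 11; Hunter 2: 6 ≥ 5). Hunter 1 gets 15.
Every other cell has a profitable deviation for at least one player. Highest of {12, 15} is 15.

15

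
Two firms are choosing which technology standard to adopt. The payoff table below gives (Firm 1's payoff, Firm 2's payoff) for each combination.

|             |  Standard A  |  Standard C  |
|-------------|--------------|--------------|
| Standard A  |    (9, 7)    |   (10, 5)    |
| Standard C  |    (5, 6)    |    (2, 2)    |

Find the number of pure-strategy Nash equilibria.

1

Both Standard A: Firm 1 gets 9 (best alternative 5); Firm 2 gets 7 (best alternative 5). Neither deviates — NE.
Both Standard C is not a NE: Firm 1 would switch to Standard A (10 > 2).
No other cell survives both best-response checks, so there is 1 pure NE.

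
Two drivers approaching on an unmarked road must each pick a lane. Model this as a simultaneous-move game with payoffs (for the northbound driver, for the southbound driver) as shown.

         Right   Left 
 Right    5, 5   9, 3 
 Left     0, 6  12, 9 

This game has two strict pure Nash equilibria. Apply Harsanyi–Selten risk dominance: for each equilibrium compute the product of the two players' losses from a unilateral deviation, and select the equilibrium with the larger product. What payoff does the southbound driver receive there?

At both Right: the northbound driver loses 5 − 0 = 5 by deviating; the southbound driver loses 5 − 3 = 2. Product = 5·2 = 10.
At both Left: the northbound driver loses 12 − 9 = 3 by deviating; the southbound driver loses 9 − 6 = 3. Product = 3·3 = 9.
10 > 9, so both Right is risk-dominant. The southbound driver's payoff there is 5.

5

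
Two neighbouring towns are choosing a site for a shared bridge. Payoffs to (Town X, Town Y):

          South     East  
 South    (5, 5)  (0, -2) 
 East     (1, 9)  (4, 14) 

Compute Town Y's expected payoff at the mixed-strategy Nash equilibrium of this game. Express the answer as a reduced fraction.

Town X mixes with probability p on South, chosen so Town Y is indifferent: 5p + 9(1−p) = (-2)p + 14(1−p) gives p = 5/12.
Town Y's expected payoff is 5·5/12 + 9·7/12 = 22/3.

22/3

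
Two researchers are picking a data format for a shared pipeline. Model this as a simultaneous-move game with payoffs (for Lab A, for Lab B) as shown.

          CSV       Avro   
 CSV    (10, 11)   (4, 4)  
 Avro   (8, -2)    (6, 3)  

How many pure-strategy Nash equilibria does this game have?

2

Both CSV: Lab A gets 10 (best alternative 8); Lab B gets 11 (best alternative 4). Neither deviates — NE.
Both Avro: Lab A gets 6 (best alternative 4); Lab B gets 3 (best alternative -2). Neither deviates — NE.
(CSV, Avro) is not a NE: Lab A would switch to Avro (6 > 4).
No other cell survives both best-response checks, so there are 2 pure NE.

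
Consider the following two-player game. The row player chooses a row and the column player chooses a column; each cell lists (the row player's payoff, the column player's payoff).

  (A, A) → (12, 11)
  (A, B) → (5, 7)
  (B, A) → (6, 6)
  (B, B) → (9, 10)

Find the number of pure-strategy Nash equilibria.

Both A: the row player gets 12 (best alternative 6); the column player gets 11 (best alternative 7). Neither deviates — NE.
Both B: the row player gets 9 (best alternative 5); the column player gets 10 (best alternative 6). Neither deviates — NE.
(B, A) is not a NE: the row player would switch to A (12 > 6).
No other cell survives both best-response checks, so there are 2 pure NE.

2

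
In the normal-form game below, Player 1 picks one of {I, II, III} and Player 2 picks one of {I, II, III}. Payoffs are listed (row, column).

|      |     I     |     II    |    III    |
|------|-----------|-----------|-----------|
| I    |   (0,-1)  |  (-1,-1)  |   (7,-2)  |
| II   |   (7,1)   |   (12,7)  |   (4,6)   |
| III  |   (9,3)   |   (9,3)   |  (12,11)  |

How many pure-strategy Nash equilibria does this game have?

2

Both II: Player 1 gets 12 (best alternative 9); Player 2 gets 7 (best alternative 6). Neither deviates — NE.
Both III: Player 1 gets 12 (best alternative 7); Player 2 gets 11 (best alternative 3). Neither deviates — NE.
Both I is not a NE: Player 1 would switch to III (9 > 0).
No other cell survives both best-response checks, so there are 2 pure NE.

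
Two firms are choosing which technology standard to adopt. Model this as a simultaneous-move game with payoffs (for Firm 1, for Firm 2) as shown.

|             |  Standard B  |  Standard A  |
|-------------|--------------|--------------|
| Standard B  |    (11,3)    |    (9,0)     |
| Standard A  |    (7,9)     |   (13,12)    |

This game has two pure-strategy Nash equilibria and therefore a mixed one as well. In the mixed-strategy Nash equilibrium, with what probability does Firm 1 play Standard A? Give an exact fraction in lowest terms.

1/2

Firm 1's mix p on Standard B must make Firm 2 indifferent between Standard B and Standard A.
Firm 2's payoff from Standard B: 3p + 9(1−p). From Standard A: 0p + 12(1−p).
Set equal: 3p = 3(1−p) → p = 3/6 = 1/2.
Probability on Standard A is 1 − 1/2 = 1/2.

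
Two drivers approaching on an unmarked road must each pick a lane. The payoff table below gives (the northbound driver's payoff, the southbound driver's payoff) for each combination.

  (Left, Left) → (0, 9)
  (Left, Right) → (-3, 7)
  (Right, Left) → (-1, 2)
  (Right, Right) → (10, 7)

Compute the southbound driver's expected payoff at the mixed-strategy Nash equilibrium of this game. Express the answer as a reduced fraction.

7

The northbound driver mixes with probability p on Left, chosen so the southbound driver is indifferent: 9p + 2(1−p) = 7p + 7(1−p) gives p = 5/7.
The southbound driver's expected payoff is 9·5/7 + 2·2/7 = 7.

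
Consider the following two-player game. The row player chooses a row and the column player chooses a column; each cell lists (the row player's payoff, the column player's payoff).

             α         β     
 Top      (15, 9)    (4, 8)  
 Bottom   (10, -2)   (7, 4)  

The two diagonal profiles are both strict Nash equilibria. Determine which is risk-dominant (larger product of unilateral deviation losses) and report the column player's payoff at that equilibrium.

At (Top, α): the row player loses 15 − 10 = 5 by deviating; the column player loses 9 − 8 = 1. Product = 5·1 = 5.
At (Bottom, β): the row player loses 7 − 4 = 3 by deviating; the column player loses 4 − (-2) = 6. Product = 3·6 = 18.
18 > 5, so (Bottom, β) is risk-dominant. The column player's payoff there is 4.

4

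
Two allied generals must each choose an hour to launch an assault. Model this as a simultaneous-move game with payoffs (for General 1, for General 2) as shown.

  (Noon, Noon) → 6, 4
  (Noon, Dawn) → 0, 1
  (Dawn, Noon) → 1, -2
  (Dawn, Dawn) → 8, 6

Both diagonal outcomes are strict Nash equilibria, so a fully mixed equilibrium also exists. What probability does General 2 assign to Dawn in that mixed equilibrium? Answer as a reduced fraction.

General 2's mix q on Noon must make General 1 indifferent between Noon and Dawn.
General 1's payoff from Noon: 6q + 0(1−q). From Dawn: 1q + 8(1−q).
Set equal: 5q = 8(1−q) → q = 8/13.
Probability on Dawn is 1 − 8/13 = 5/13.

5/13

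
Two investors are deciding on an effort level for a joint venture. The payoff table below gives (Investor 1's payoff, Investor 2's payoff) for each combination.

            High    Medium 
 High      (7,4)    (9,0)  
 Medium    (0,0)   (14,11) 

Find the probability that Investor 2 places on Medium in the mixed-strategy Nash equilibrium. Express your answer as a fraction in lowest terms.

Investor 2's mix q on High must make Investor 1 indifferent between High and Medium.
Investor 1's payoff from High: 7q + 9(1−q). From Medium: 0q + 14(1−q).
Set equal: 7q = 5(1−q) → q = 5/12.
Probability on Medium is 1 − 5/12 = 7/12.

7/12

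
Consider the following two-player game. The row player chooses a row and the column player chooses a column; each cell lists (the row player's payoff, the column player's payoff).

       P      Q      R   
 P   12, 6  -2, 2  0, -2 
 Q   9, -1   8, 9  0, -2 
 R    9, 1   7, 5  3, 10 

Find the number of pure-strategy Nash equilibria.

3

Both P: the row player gets 12 (best alternative 9); the column player gets 6 (best alternative 2). Neither deviates — NE.
Both Q: the row player gets 8 (best alternative 7); the column player gets 9 (best alternative -1). Neither deviates — NE.
Both R: the row player gets 3 (best alternative 0); the column player gets 10 (best alternative 5). Neither deviates — NE.
(Q, R) is not a NE: the row player would switch to R (3 > 0).
No other cell survives both best-response checks, so there are 3 pure NE.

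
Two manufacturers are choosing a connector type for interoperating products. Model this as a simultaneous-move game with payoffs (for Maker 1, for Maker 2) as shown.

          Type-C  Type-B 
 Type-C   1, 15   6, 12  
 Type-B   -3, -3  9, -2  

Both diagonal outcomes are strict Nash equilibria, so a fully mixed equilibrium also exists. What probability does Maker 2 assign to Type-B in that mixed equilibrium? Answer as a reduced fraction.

Maker 2's mix q on Type-C must make Maker 1 indifferent between Type-C and Type-B.
Maker 1's payoff from Type-C: 1q + 6(1−q). From Type-B: (-3)q + 9(1−q).
Set equal: 4q = 3(1−q) → q = 3/7.
Probability on Type-B is 1 − 3/7 = 4/7.

4/7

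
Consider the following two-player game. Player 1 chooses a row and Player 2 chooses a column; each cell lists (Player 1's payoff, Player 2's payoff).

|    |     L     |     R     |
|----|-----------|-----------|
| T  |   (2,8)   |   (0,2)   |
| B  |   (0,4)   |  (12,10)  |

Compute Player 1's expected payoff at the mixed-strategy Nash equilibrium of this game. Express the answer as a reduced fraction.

12/7

Player 2 mixes with probability q on L, chosen so Player 1 is indifferent: 2q + 0(1−q) = 0q + 12(1−q) gives q = 6/7.
Player 1's expected payoff (from either row, since indifferent) is 2·6/7 + 0·1/7 = 12/7.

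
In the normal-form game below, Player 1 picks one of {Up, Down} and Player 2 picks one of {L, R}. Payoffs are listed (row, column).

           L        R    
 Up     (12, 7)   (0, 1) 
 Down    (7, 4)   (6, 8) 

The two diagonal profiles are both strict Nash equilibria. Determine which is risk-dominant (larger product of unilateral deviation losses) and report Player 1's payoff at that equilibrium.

12

At (Up, L): Player 1 loses 12 − 7 = 5 by deviating; Player 2 loses 7 − 1 = 6. Product = 5·6 = 30.
At (Down, R): Player 1 loses 6 − 0 = 6 by deviating; Player 2 loses 8 − 4 = 4. Product = 6·4 = 24.
30 > 24, so (Up, L) is risk-dominant. Player 1's payoff there is 12.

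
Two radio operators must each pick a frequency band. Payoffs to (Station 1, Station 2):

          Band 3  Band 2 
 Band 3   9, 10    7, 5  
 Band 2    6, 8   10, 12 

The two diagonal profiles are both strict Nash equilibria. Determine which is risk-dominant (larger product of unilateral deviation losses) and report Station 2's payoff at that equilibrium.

10

At both Band 3: Station 1 loses 9 − 6 = 3 by deviating; Station 2 loses 10 − 5 = 5. Product = 3·5 = 15.
At both Band 2: Station 1 loses 10 − 7 = 3 by deviating; Station 2 loses 12 − 8 = 4. Product = 3·4 = 12.
15 > 12, so both Band 3 is risk-dominant. Station 2's payoff there is 10.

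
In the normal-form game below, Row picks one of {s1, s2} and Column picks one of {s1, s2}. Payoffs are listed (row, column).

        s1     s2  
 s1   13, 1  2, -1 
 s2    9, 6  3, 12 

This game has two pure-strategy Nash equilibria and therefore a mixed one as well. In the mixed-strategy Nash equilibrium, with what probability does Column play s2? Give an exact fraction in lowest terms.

Column's mix q on s1 must make Row indifferent between s1 and s2.
Row's payoff from s1: 13q + 2(1−q). From s2: 9q + 3(1−q).
Set equal: 4q = 1(1−q) → q = 1/5.
Probability on s2 is 1 − 1/5 = 4/5.

4/5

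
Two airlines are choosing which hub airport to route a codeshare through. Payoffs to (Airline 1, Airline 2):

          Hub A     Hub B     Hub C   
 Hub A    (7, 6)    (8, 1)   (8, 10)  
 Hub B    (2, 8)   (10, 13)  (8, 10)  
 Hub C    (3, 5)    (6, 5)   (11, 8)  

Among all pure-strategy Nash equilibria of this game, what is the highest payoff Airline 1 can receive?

11

Both Hub B is a pure NE (Airline 1: 10 ≥ 8; Airline 2: 13 ≥ 10). Airline 1 gets 10.
Both Hub C is a pure NE (Airline 1: 11 ≥ 8; Airline 2: 8 ≥ 5). Airline 1 gets 11.
Every other cell has a profitable deviation for at least one player. Highest of {10, 11} is 11.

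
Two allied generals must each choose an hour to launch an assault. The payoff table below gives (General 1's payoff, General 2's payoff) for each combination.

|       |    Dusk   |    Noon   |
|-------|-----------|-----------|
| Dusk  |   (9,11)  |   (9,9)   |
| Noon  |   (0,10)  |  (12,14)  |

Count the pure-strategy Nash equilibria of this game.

Both Dusk: General 1 gets 9 (best alternative 0); General 2 gets 11 (best alternative 9). Neither deviates — NE.
Both Noon: General 1 gets 12 (best alternative 9); General 2 gets 14 (best alternative 10). Neither deviates — NE.
(Noon, Dusk) is not a NE: General 1 would switch to Dusk (9 > 0).
No other cell survives both best-response checks, so there are 2 pure NE.

2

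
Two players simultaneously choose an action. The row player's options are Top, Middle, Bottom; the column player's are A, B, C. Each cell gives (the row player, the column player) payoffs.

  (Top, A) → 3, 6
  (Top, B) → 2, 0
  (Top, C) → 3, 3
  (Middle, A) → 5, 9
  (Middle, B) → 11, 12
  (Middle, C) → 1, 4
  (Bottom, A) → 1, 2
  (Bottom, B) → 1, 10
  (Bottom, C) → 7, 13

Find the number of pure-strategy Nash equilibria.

(Middle, B): the row player gets 11 (best alternative 2); the column player gets 12 (best alternative 9). Neither deviates — NE.
(Bottom, C): the row player gets 7 (best alternative 3); the column player gets 13 (best alternative 10). Neither deviates — NE.
(Top, A) is not a NE: the row player would switch to Middle (5 > 3).
No other cell survives both best-response checks, so there are 2 pure NE.

2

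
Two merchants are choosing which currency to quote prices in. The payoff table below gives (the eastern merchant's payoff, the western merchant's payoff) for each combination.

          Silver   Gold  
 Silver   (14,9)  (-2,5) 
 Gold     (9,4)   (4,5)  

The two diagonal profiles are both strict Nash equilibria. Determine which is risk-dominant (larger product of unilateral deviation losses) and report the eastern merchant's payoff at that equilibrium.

At both Silver: the eastern merchant loses 14 − 9 = 5 by deviating; the western merchant loses 9 − 5 = 4. Product = 5·4 = 20.
At both Gold: the eastern merchant loses 4 − (-2) = 6 by deviating; the western merchant loses 5 − 4 = 1. Product = 6·1 = 6.
20 > 6, so both Silver is risk-dominant. The eastern merchant's payoff there is 14.

14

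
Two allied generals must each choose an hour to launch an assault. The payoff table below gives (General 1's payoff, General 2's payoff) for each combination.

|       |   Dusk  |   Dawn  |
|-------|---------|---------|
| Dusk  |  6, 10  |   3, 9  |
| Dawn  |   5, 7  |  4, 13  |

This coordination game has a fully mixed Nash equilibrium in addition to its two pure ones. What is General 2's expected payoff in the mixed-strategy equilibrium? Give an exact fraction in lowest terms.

67/7

General 1 mixes with probability p on Dusk, chosen so General 2 is indifferent: 10p + 7(1−p) = 9p + 13(1−p) gives p = 6/7.
General 2's expected payoff is 10·6/7 + 7·1/7 = 67/7.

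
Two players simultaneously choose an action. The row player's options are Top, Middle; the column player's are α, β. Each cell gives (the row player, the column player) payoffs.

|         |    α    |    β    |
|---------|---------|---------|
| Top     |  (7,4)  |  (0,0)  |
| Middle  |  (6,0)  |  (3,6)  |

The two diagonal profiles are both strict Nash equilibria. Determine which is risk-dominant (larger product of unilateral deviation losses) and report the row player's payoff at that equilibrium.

3

At (Top, α): the row player loses 7 − 6 = 1 by deviating; the column player loses 4 − 0 = 4. Product = 1·4 = 4.
At (Middle, β): the row player loses 3 − 0 = 3 by deviating; the column player loses 6 − 0 = 6. Product = 3·6 = 18.
18 > 4, so (Middle, β) is risk-dominant. The row player's payoff there is 3.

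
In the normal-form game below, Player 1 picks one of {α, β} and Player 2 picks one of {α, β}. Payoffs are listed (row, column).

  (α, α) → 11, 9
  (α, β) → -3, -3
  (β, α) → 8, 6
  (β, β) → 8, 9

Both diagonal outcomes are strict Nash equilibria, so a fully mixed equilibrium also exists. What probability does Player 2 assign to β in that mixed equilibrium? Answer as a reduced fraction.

3/14

Player 2's mix q on α must make Player 1 indifferent between α and β.
Player 1's payoff from α: 11q + (-3)(1−q). From β: 8q + 8(1−q).
Set equal: 3q = 11(1−q) → q = 11/14.
Probability on β is 1 − 11/14 = 3/14.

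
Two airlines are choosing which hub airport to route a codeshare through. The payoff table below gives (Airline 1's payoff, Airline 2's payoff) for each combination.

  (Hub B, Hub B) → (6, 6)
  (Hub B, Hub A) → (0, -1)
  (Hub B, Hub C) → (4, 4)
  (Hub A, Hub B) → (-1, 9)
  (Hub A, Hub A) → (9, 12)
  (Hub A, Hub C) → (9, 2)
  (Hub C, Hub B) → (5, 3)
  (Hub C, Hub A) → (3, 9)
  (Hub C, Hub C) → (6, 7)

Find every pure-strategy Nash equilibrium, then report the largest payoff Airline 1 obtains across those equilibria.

9

Both Hub B is a pure NE (Airline 1: 6 ≥ 5; Airline 2: 6 ≥ 4). Airline 1 gets 6.
Both Hub A is a pure NE (Airline 1: 9 ≥ 3; Airline 2: 12 ≥ 9). Airline 1 gets 9.
Every other cell has a profitable deviation for at least one player. Highest of {6, 9} is 9.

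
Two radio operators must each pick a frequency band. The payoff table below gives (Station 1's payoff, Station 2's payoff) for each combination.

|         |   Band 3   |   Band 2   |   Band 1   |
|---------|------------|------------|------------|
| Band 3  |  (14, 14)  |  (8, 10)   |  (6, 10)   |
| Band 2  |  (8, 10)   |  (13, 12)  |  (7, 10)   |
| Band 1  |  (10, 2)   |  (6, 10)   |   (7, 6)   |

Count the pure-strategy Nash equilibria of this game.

Both Band 3: Station 1 gets 14 (best alternative 10); Station 2 gets 14 (best alternative 10). Neither deviates — NE.
Both Band 2: Station 1 gets 13 (best alternative 8); Station 2 gets 12 (best alternative 10). Neither deviates — NE.
Both Band 1 is not a NE: Station 2 would switch to Band 2 (10 > 6).
No other cell survives both best-response checks, so there are 2 pure NE.

2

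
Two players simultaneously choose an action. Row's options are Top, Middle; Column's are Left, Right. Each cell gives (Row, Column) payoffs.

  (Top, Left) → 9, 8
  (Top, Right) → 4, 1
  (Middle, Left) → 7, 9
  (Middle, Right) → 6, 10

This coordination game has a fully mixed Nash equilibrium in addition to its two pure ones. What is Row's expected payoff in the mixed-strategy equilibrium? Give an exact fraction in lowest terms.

13/2

Column mixes with probability q on Left, chosen so Row is indifferent: 9q + 4(1−q) = 7q + 6(1−q) gives q = 1/2.
Row's expected payoff (from either row, since indifferent) is 9·1/2 + 4·1/2 = 13/2.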